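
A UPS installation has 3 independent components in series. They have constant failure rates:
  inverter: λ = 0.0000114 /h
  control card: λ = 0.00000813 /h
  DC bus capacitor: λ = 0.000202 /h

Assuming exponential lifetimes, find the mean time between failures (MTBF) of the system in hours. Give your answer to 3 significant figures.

Series of exponential components: λ_sys = Σ λ_i
λ_sys = 0.0000114 + 0.00000813 + 0.000202 = 2.2153e-04 /h
MTBF = 1 / λ_sys = 4510 h

4510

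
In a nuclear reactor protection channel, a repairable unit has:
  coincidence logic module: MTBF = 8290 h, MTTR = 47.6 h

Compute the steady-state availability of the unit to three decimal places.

A(coincidence logic module) = MTBF/(MTBF+MTTR) = 8290/(8290+47.6) = 0.994

0.994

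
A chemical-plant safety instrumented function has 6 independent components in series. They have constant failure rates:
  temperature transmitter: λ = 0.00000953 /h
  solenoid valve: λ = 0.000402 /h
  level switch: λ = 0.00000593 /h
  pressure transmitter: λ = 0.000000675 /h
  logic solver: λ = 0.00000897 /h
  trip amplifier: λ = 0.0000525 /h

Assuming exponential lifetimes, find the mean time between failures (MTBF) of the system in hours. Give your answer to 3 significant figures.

Series of exponential components: λ_sys = Σ λ_i
λ_sys = 0.00000953 + 0.000402 + 0.00000593 + 0.000000675 + 0.00000897 + 0.0000525 = 4.7961e-04 /h
MTBF = 1 / λ_sys = 2090 h

2090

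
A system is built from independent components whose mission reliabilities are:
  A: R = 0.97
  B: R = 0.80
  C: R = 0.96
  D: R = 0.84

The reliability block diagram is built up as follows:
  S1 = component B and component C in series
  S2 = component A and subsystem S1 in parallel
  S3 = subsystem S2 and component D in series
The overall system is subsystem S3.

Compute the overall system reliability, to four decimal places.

0.8342

Series (B and C): 0.800000 × 0.960000 = 0.768000
Parallel (A and [0.768000]): 1 − (1 − 0.970000)(1 − 0.768000) = 0.993040
Series ([0.993040] and D): 0.993040 × 0.840000 = 0.8342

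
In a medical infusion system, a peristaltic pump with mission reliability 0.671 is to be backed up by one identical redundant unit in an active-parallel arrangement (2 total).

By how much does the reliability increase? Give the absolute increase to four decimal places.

0.2208

R_before = 0.671
R_after = 1 − (1 − 0.671)^2 = 0.8918
ΔR = 0.8918 − 0.671 = 0.2208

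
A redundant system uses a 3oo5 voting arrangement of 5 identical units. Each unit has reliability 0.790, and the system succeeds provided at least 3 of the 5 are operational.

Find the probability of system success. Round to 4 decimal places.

R = Σ_{i=3}^{5} C(5,i) p^i (1−p)^{5−i} with p = 0.790
C(5,3)·0.790^3·0.210^2 = 0.217430
C(5,4)·0.790^4·0.210^1 = 0.408976
C(5,5)·0.790^5·0.210^0 = 0.307706
Sum = 0.9341

0.9341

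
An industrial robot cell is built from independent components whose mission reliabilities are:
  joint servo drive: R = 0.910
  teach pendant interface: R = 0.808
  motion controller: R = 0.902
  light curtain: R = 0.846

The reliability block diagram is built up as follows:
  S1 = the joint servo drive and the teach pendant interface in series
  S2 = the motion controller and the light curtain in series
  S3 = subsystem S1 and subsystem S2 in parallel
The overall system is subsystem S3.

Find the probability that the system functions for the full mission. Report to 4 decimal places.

Series (joint servo drive and teach pendant interface): 0.910000 × 0.808000 = 0.735280
Series (motion controller and light curtain): 0.902000 × 0.846000 = 0.763092
Parallel ([0.735280] and [0.763092]): 1 − (1 − 0.735280)(1 − 0.763092) = 0.9373

0.9373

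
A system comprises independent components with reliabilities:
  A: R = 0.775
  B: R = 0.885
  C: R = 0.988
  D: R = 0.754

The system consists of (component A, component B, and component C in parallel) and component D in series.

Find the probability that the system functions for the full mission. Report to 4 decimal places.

0.7538

Parallel (A, B, and C): 1 − (1 − 0.775000)(1 − 0.885000)(1 − 0.988000) = 0.999690
Series ([0.999690] and D): 0.999690 × 0.754000 = 0.7538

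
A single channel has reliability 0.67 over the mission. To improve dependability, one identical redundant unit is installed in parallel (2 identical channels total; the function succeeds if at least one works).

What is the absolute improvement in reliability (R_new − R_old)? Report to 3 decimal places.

0.221

R_before = 0.67
R_after = 1 − (1 − 0.67)^2 = 0.891
ΔR = 0.891 − 0.67 = 0.221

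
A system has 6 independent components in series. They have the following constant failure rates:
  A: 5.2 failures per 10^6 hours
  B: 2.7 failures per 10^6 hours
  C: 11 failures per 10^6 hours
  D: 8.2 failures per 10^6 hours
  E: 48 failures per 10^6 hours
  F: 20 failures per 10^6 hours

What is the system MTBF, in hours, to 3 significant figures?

10500

Series of exponential components: λ_sys = Σ λ_i
λ_sys = 0.0000052 + 0.0000027 + 0.000011 + 0.0000082 + 0.000048 + 0.000020 = 9.5100e-05 /h
MTBF = 1 / λ_sys = 10500 h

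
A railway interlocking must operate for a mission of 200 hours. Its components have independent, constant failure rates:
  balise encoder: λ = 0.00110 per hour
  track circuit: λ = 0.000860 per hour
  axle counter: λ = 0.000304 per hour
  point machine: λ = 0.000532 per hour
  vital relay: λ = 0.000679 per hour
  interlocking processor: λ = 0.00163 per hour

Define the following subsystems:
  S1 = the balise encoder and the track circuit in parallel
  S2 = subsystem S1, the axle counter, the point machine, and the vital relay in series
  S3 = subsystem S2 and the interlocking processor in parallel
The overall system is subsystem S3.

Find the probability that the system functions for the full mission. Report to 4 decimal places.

R(balise encoder) = exp(−0.00110 × 200) = 0.802519
R(track circuit) = exp(−0.000860 × 200) = 0.841979
R(axle counter) = exp(−0.000304 × 200) = 0.941011
R(point machine) = exp(−0.000532 × 200) = 0.899065
R(vital relay) = exp(−0.000679 × 200) = 0.873017
R(interlocking processor) = exp(−0.00163 × 200) = 0.721805
Parallel (balise encoder and track circuit): 1 − (1 − 0.802519)(1 − 0.841979) = 0.968794
Series ([0.968794], axle counter, point machine, and vital relay): 0.968794 × 0.941011 × 0.899065 × 0.873017 = 0.715550
Parallel ([0.715550] and interlocking processor): 1 − (1 − 0.715550)(1 − 0.721805) = 0.9209

0.9209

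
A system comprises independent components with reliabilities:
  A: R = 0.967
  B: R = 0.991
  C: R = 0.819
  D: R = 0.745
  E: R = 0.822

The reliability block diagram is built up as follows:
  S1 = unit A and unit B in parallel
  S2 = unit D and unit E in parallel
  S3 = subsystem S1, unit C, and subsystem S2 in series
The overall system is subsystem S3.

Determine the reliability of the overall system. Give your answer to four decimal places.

0.7816

Parallel (A and B): 1 − (1 − 0.967000)(1 − 0.991000) = 0.999703
Parallel (D and E): 1 − (1 − 0.745000)(1 − 0.822000) = 0.954610
Series ([0.999703], C, and [0.954610]): 0.999703 × 0.819000 × 0.954610 = 0.7816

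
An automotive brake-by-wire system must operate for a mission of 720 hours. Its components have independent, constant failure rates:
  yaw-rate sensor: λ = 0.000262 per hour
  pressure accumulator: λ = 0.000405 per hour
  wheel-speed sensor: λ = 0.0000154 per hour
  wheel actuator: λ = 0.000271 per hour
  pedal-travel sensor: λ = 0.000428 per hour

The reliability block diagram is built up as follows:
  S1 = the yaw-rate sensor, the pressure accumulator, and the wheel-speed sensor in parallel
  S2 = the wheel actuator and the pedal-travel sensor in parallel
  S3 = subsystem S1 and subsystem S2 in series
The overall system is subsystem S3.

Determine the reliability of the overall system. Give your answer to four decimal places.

0.9525

R(yaw-rate sensor) = exp(−0.000262 × 720) = 0.828085
R(pressure accumulator) = exp(−0.000405 × 720) = 0.747067
R(wheel-speed sensor) = exp(−0.0000154 × 720) = 0.988973
R(wheel actuator) = exp(−0.000271 × 720) = 0.822736
R(pedal-travel sensor) = exp(−0.000428 × 720) = 0.734798
Parallel (yaw-rate sensor, pressure accumulator, and wheel-speed sensor): 1 − (1 − 0.828085)(1 − 0.747067)(1 − 0.988973) = 0.999521
Parallel (wheel actuator and pedal-travel sensor): 1 − (1 − 0.822736)(1 − 0.734798) = 0.952989
Series ([0.999521] and [0.952989]): 0.999521 × 0.952989 = 0.9525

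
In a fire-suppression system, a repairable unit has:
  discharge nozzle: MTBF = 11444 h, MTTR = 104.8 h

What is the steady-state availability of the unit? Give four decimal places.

0.9909

A(discharge nozzle) = MTBF/(MTBF+MTTR) = 11444/(11444+104.8) = 0.9909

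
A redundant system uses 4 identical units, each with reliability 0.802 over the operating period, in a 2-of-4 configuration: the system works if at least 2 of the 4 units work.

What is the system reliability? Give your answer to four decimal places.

0.9736

R = Σ_{i=2}^{4} C(4,i) p^i (1−p)^{4−i} with p = 0.802
C(4,2)·0.802^2·0.198^2 = 0.151297
C(4,3)·0.802^3·0.198^1 = 0.408553
C(4,4)·0.802^4·0.198^0 = 0.413711
Sum = 0.9736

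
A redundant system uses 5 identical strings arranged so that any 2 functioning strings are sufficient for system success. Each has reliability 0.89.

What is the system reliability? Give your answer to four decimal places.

0.9993

R = Σ_{i=2}^{5} C(5,i) p^i (1−p)^{5−i} with p = 0.89
C(5,2)·0.89^2·0.11^3 = 0.010543
C(5,3)·0.89^3·0.11^2 = 0.085301
C(5,4)·0.89^4·0.11^1 = 0.345082
C(5,5)·0.89^5·0.11^0 = 0.558406
Sum = 0.9993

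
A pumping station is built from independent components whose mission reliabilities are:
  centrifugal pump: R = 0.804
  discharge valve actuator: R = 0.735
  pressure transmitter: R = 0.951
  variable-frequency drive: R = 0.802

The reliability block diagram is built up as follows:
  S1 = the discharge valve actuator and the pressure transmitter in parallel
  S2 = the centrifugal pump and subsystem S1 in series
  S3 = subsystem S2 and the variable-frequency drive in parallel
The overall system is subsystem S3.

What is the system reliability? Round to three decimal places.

Parallel (discharge valve actuator and pressure transmitter): 1 − (1 − 0.73500)(1 − 0.95100) = 0.98702
Series (centrifugal pump and [0.98702]): 0.80400 × 0.98702 = 0.79356
Parallel ([0.79356] and variable-frequency drive): 1 − (1 − 0.79356)(1 − 0.80200) = 0.959

0.959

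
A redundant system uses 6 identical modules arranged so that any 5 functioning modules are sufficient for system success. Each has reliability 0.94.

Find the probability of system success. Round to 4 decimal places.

0.9541

R = Σ_{i=5}^{6} C(6,i) p^i (1−p)^{6−i} with p = 0.94
C(6,5)·0.94^5·0.06^1 = 0.264205
C(6,6)·0.94^6·0.06^0 = 0.689870
Sum = 0.9541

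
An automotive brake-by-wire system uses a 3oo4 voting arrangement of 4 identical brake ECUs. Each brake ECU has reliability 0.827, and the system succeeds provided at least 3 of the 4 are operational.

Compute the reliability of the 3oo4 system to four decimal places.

R = Σ_{i=3}^{4} C(4,i) p^i (1−p)^{4−i} with p = 0.827
C(4,3)·0.827^3·0.173^1 = 0.391402
C(4,4)·0.827^4·0.173^0 = 0.467759
Sum = 0.8592

0.8592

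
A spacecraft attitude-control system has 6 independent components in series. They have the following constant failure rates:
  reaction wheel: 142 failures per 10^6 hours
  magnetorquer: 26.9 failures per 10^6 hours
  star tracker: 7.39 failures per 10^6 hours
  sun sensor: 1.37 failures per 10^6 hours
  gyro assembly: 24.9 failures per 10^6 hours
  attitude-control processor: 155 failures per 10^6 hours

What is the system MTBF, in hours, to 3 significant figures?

Series of exponential components: λ_sys = Σ λ_i
λ_sys = 0.000142 + 0.0000269 + 0.00000739 + 0.00000137 + 0.0000249 + 0.000155 = 3.5756e-04 /h
MTBF = 1 / λ_sys = 2800 h

2800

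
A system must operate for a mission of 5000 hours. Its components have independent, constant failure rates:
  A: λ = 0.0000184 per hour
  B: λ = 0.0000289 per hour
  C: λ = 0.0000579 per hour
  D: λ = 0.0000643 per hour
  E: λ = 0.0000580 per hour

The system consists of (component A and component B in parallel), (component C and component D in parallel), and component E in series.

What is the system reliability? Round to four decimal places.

R(A) = exp(−0.0000184 × 5000) = 0.912105
R(B) = exp(−0.0000289 × 5000) = 0.865455
R(C) = exp(−0.0000579 × 5000) = 0.748638
R(D) = exp(−0.0000643 × 5000) = 0.725061
R(E) = exp(−0.0000580 × 5000) = 0.748264
Parallel (A and B): 1 − (1 − 0.912105)(1 − 0.865455) = 0.988174
Parallel (C and D): 1 − (1 − 0.748638)(1 − 0.725061) = 0.930891
Series ([0.988174], [0.930891], and E): 0.988174 × 0.930891 × 0.748264 = 0.6883

0.6883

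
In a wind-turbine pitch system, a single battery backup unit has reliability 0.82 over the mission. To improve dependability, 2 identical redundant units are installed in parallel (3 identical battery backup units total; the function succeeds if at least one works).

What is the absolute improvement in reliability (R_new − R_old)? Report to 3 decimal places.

R_before = 0.82
R_after = 1 − (1 − 0.82)^3 = 0.994
ΔR = 0.994 − 0.82 = 0.174

0.174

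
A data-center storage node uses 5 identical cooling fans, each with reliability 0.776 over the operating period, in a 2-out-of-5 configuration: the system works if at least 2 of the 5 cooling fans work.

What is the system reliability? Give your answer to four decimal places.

0.9897

R = Σ_{i=2}^{5} C(5,i) p^i (1−p)^{5−i} with p = 0.776
C(5,2)·0.776^2·0.224^3 = 0.067681
C(5,3)·0.776^3·0.224^2 = 0.234467
C(5,4)·0.776^4·0.224^1 = 0.406130
C(5,5)·0.776^5·0.224^0 = 0.281390
Sum = 0.9897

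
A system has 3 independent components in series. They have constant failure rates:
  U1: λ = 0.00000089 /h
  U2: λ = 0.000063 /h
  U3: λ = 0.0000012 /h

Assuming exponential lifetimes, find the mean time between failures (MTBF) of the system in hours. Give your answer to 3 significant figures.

Series of exponential components: λ_sys = Σ λ_i
λ_sys = 0.00000089 + 0.000063 + 0.0000012 = 6.5090e-05 /h
MTBF = 1 / λ_sys = 15400 h

15400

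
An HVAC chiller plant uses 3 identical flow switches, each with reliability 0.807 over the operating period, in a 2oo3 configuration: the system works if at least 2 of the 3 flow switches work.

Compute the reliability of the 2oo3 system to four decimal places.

0.9026

R = Σ_{i=2}^{3} C(3,i) p^i (1−p)^{3−i} with p = 0.807
C(3,2)·0.807^2·0.193^1 = 0.377073
C(3,3)·0.807^3·0.193^0 = 0.525558
Sum = 0.9026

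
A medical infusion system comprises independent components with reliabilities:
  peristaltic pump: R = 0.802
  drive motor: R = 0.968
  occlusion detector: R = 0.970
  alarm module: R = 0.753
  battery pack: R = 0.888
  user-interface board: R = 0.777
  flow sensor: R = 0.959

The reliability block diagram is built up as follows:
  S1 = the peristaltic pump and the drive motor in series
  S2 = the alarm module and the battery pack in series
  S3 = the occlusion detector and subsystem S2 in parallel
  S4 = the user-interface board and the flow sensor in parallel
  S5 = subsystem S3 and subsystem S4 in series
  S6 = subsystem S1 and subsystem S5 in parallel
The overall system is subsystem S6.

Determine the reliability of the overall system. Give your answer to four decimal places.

Series (peristaltic pump and drive motor): 0.802000 × 0.968000 = 0.776336
Series (alarm module and battery pack): 0.753000 × 0.888000 = 0.668664
Parallel (occlusion detector and [0.668664]): 1 − (1 − 0.970000)(1 − 0.668664) = 0.990060
Parallel (user-interface board and flow sensor): 1 − (1 − 0.777000)(1 − 0.959000) = 0.990857
Series ([0.990060] and [0.990857]): 0.990060 × 0.990857 = 0.981008
Parallel ([0.776336] and [0.981008]): 1 − (1 − 0.776336)(1 − 0.981008) = 0.9958

0.9958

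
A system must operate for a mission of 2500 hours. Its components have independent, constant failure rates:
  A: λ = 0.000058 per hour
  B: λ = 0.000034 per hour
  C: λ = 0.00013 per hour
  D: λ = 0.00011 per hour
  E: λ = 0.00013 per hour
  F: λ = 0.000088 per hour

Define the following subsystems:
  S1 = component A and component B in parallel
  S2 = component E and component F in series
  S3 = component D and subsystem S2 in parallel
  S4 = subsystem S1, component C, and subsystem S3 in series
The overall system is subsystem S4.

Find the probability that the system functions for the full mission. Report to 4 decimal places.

0.6424

R(A) = exp(−0.000058 × 2500) = 0.865022
R(B) = exp(−0.000034 × 2500) = 0.918512
R(C) = exp(−0.00013 × 2500) = 0.722527
R(D) = exp(−0.00011 × 2500) = 0.759572
R(E) = exp(−0.00013 × 2500) = 0.722527
R(F) = exp(−0.000088 × 2500) = 0.802519
Parallel (A and B): 1 − (1 − 0.865022)(1 − 0.918512) = 0.989001
Series (E and F): 0.722527 × 0.802519 = 0.579842
Parallel (D and [0.579842]): 1 − (1 − 0.759572)(1 − 0.579842) = 0.898982
Series ([0.989001], C, and [0.898982]): 0.989001 × 0.722527 × 0.898982 = 0.6424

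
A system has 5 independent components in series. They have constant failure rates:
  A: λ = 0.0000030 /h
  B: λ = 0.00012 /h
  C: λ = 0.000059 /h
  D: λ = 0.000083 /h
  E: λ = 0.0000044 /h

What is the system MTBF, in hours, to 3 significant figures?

Series of exponential components: λ_sys = Σ λ_i
λ_sys = 0.0000030 + 0.00012 + 0.000059 + 0.000083 + 0.0000044 = 2.6940e-04 /h
MTBF = 1 / λ_sys = 3710 h

3710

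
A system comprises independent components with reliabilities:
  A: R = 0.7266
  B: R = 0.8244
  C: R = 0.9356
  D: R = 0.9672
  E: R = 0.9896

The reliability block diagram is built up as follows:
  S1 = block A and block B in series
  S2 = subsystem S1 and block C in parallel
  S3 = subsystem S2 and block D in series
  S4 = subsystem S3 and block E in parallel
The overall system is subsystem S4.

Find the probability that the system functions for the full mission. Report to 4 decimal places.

0.9994

Series (A and B): 0.726600 × 0.824400 = 0.599009
Parallel ([0.599009] and C): 1 − (1 − 0.599009)(1 − 0.935600) = 0.974176
Series ([0.974176] and D): 0.974176 × 0.967200 = 0.942223
Parallel ([0.942223] and E): 1 − (1 − 0.942223)(1 − 0.989600) = 0.9994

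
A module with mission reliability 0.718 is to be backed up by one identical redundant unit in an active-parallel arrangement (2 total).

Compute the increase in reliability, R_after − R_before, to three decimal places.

0.202

R_before = 0.718
R_after = 1 − (1 − 0.718)^2 = 0.920
ΔR = 0.920 − 0.718 = 0.202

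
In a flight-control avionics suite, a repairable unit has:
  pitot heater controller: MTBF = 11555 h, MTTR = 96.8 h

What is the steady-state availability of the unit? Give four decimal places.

A(pitot heater controller) = MTBF/(MTBF+MTTR) = 11555/(11555+96.8) = 0.9917

0.9917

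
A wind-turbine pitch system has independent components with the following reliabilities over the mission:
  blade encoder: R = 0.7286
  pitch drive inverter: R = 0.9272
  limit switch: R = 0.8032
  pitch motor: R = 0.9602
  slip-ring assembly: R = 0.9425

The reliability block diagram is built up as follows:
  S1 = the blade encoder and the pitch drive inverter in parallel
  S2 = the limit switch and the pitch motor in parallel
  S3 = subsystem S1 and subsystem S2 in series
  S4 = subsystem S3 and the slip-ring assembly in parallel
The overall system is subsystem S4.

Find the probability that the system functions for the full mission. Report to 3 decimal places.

Parallel (blade encoder and pitch drive inverter): 1 − (1 − 0.72860)(1 − 0.92720) = 0.98024
Parallel (limit switch and pitch motor): 1 − (1 − 0.80320)(1 − 0.96020) = 0.99217
Series ([0.98024] and [0.99217]): 0.98024 × 0.99217 = 0.97256
Parallel ([0.97256] and slip-ring assembly): 1 − (1 − 0.97256)(1 − 0.94250) = 0.998

0.998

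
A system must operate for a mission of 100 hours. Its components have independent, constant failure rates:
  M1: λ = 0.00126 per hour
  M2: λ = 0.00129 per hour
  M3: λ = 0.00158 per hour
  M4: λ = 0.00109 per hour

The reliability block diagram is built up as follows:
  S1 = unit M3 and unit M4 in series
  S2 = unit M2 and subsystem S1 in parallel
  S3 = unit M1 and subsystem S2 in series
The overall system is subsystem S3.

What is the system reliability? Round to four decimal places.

R(M1) = exp(−0.00126 × 100) = 0.881615
R(M2) = exp(−0.00129 × 100) = 0.878974
R(M3) = exp(−0.00158 × 100) = 0.853850
R(M4) = exp(−0.00109 × 100) = 0.896730
Series (M3 and M4): 0.853850 × 0.896730 = 0.765673
Parallel (M2 and [0.765673]): 1 − (1 − 0.878974)(1 − 0.765673) = 0.971640
Series (M1 and [0.971640]): 0.881615 × 0.971640 = 0.8566

0.8566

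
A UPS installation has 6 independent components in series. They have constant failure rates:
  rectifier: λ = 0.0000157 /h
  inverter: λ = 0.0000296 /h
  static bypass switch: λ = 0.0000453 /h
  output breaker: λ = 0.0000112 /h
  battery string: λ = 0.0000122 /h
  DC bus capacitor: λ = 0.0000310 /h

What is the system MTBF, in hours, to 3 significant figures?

6900

Series of exponential components: λ_sys = Σ λ_i
λ_sys = 0.0000157 + 0.0000296 + 0.0000453 + 0.0000112 + 0.0000122 + 0.0000310 = 1.4500e-04 /h
MTBF = 1 / λ_sys = 6900 h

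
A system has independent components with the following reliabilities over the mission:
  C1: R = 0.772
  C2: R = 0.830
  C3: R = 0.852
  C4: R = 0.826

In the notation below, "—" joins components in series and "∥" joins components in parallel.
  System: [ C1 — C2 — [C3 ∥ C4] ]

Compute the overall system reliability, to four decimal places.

Parallel (C3 and C4): 1 − (1 − 0.852000)(1 − 0.826000) = 0.974248
Series (C1, C2, and [0.974248]): 0.772000 × 0.830000 × 0.974248 = 0.6243

0.6243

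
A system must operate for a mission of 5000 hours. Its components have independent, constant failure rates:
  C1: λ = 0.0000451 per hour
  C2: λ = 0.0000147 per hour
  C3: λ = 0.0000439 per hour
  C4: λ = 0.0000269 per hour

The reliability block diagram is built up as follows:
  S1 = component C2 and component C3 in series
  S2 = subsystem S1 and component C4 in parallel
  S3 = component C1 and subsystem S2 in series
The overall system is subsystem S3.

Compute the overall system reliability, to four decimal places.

0.7726

R(C1) = exp(−0.0000451 × 5000) = 0.798117
R(C2) = exp(−0.0000147 × 5000) = 0.929136
R(C3) = exp(−0.0000439 × 5000) = 0.802920
R(C4) = exp(−0.0000269 × 5000) = 0.874153
Series (C2 and C3): 0.929136 × 0.802920 = 0.746022
Parallel ([0.746022] and C4): 1 − (1 − 0.746022)(1 − 0.874153) = 0.968038
Series (C1 and [0.968038]): 0.798117 × 0.968038 = 0.7726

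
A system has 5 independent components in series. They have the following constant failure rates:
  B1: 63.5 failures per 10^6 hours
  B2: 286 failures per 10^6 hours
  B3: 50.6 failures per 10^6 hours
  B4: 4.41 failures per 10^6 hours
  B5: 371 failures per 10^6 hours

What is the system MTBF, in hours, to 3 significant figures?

1290

Series of exponential components: λ_sys = Σ λ_i
λ_sys = 0.0000635 + 0.000286 + 0.0000506 + 0.00000441 + 0.000371 = 7.7551e-04 /h
MTBF = 1 / λ_sys = 1290 h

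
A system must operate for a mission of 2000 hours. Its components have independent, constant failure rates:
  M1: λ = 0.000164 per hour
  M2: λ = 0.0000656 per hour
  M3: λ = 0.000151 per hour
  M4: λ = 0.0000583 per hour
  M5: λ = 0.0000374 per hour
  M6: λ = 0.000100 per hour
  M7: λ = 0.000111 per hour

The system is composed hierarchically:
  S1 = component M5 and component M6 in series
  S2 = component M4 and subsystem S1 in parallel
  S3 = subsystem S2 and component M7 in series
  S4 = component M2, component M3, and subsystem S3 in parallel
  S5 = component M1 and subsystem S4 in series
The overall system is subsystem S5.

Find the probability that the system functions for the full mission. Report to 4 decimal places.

0.7153

R(M1) = exp(−0.000164 × 2000) = 0.720363
R(M2) = exp(−0.0000656 × 2000) = 0.877042
R(M3) = exp(−0.000151 × 2000) = 0.739338
R(M4) = exp(−0.0000583 × 2000) = 0.889941
R(M5) = exp(−0.0000374 × 2000) = 0.927929
R(M6) = exp(−0.000100 × 2000) = 0.818731
R(M7) = exp(−0.000111 × 2000) = 0.800915
Series (M5 and M6): 0.927929 × 0.818731 = 0.759724
Parallel (M4 and [0.759724]): 1 − (1 − 0.889941)(1 − 0.759724) = 0.973555
Series ([0.973555] and M7): 0.973555 × 0.800915 = 0.779735
Parallel (M2, M3, and [0.779735]): 1 − (1 − 0.877042)(1 − 0.739338)(1 − 0.779735) = 0.992940
Series (M1 and [0.992940]): 0.720363 × 0.992940 = 0.7153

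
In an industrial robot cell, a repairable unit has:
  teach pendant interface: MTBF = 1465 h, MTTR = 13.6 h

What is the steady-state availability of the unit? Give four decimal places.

A(teach pendant interface) = MTBF/(MTBF+MTTR) = 1465/(1465+13.6) = 0.9908

0.9908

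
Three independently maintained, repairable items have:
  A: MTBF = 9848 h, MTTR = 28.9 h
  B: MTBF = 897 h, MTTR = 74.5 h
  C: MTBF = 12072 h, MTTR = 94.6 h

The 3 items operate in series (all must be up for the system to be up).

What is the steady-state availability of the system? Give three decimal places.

A(A) = MTBF/(MTBF+MTTR) = 9848/(9848+28.9) = 0.997074
A(B) = MTBF/(MTBF+MTTR) = 897/(897+74.5) = 0.923314
A(C) = MTBF/(MTBF+MTTR) = 12072/(12072+94.6) = 0.992225
Series availability: 0.997074 × 0.923314 × 0.992225 = 0.913

0.913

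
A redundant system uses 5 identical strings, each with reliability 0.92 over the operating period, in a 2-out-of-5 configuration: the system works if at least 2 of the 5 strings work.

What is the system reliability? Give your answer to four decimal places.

0.9998

R = Σ_{i=2}^{5} C(5,i) p^i (1−p)^{5−i} with p = 0.92
C(5,2)·0.92^2·0.08^3 = 0.004334
C(5,3)·0.92^3·0.08^2 = 0.049836
C(5,4)·0.92^4·0.08^1 = 0.286557
C(5,5)·0.92^5·0.08^0 = 0.659082
Sum = 0.9998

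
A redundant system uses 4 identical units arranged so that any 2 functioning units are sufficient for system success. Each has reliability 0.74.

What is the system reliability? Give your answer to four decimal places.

0.9434

R = Σ_{i=2}^{4} C(4,i) p^i (1−p)^{4−i} with p = 0.74
C(4,2)·0.74^2·0.26^2 = 0.222107
C(4,3)·0.74^3·0.26^1 = 0.421433
C(4,4)·0.74^4·0.26^0 = 0.299866
Sum = 0.9434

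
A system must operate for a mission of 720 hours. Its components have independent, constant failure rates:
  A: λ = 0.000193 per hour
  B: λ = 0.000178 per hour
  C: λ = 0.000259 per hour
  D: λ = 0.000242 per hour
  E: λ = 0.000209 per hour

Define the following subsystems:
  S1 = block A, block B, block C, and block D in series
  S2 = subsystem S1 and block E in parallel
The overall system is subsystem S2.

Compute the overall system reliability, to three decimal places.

0.935

R(A) = exp(−0.000193 × 720) = 0.87026
R(B) = exp(−0.000178 × 720) = 0.87971
R(C) = exp(−0.000259 × 720) = 0.82988
R(D) = exp(−0.000242 × 720) = 0.84010
R(E) = exp(−0.000209 × 720) = 0.86029
Series (A, B, C, and D): 0.87026 × 0.87971 × 0.82988 × 0.84010 = 0.53375
Parallel ([0.53375] and E): 1 − (1 − 0.53375)(1 − 0.86029) = 0.935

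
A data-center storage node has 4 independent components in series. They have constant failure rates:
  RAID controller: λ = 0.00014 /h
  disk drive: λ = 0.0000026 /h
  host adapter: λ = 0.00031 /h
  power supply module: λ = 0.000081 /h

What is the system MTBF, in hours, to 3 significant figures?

Series of exponential components: λ_sys = Σ λ_i
λ_sys = 0.00014 + 0.0000026 + 0.00031 + 0.000081 = 5.3360e-04 /h
MTBF = 1 / λ_sys = 1870 h

1870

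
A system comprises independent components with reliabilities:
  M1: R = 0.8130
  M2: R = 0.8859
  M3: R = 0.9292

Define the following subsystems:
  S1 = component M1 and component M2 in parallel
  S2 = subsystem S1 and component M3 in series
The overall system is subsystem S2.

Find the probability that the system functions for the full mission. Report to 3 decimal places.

Parallel (M1 and M2): 1 − (1 − 0.81300)(1 − 0.88590) = 0.97866
Series ([0.97866] and M3): 0.97866 × 0.92920 = 0.909

0.909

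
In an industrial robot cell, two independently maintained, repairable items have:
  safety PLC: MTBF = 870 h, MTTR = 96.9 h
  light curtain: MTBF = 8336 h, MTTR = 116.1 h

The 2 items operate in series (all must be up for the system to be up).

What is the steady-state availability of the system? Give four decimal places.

0.8874

A(safety PLC) = MTBF/(MTBF+MTTR) = 870/(870+96.9) = 0.899783
A(light curtain) = MTBF/(MTBF+MTTR) = 8336/(8336+116.1) = 0.986264
Series availability: 0.899783 × 0.986264 = 0.8874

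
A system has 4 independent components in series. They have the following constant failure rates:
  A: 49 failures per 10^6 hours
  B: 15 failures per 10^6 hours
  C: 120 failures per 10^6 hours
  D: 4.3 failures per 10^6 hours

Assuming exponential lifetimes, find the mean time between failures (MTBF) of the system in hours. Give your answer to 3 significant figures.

Series of exponential components: λ_sys = Σ λ_i
λ_sys = 0.000049 + 0.000015 + 0.00012 + 0.0000043 = 1.8830e-04 /h
MTBF = 1 / λ_sys = 5310 h

5310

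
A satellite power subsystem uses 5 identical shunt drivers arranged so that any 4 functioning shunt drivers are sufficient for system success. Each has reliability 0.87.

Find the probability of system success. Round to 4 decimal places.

0.8708

R = Σ_{i=4}^{5} C(5,i) p^i (1−p)^{5−i} with p = 0.87
C(5,4)·0.87^4·0.13^1 = 0.372383
C(5,5)·0.87^5·0.13^0 = 0.498421
Sum = 0.8708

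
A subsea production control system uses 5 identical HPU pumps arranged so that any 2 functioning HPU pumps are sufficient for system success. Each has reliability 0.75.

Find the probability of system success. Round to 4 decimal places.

R = Σ_{i=2}^{5} C(5,i) p^i (1−p)^{5−i} with p = 0.75
C(5,2)·0.75^2·0.25^3 = 0.087891
C(5,3)·0.75^3·0.25^2 = 0.263672
C(5,4)·0.75^4·0.25^1 = 0.395508
C(5,5)·0.75^5·0.25^0 = 0.237305
Sum = 0.9844

0.9844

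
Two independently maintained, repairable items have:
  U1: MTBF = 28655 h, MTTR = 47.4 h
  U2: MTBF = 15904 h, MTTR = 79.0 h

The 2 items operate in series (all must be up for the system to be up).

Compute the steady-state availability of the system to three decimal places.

A(U1) = MTBF/(MTBF+MTTR) = 28655/(28655+47.4) = 0.998349
A(U2) = MTBF/(MTBF+MTTR) = 15904/(15904+79.0) = 0.995057
Series availability: 0.998349 × 0.995057 = 0.993

0.993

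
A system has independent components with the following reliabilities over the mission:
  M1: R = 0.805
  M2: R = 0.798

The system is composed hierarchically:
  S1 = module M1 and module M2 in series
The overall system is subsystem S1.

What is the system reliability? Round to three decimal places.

0.642

Series (M1 and M2): 0.80500 × 0.79800 = 0.642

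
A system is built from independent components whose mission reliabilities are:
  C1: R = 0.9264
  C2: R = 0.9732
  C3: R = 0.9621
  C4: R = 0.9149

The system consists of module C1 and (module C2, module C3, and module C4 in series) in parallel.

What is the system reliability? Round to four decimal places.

Series (C2, C3, and C4): 0.973200 × 0.962100 × 0.914900 = 0.856635
Parallel (C1 and [0.856635]): 1 − (1 − 0.926400)(1 − 0.856635) = 0.9894

0.9894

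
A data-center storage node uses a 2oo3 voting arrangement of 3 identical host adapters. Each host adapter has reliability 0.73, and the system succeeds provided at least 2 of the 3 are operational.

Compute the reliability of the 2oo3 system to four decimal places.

R = Σ_{i=2}^{3} C(3,i) p^i (1−p)^{3−i} with p = 0.73
C(3,2)·0.73^2·0.27^1 = 0.431649
C(3,3)·0.73^3·0.27^0 = 0.389017
Sum = 0.8207

0.8207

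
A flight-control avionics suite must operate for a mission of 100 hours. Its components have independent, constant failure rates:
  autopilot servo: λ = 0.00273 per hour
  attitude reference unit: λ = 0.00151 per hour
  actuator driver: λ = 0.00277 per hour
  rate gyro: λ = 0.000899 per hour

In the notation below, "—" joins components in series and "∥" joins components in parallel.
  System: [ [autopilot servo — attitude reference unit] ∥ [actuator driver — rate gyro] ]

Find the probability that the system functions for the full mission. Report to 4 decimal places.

R(autopilot servo) = exp(−0.00273 × 100) = 0.761093
R(attitude reference unit) = exp(−0.00151 × 100) = 0.859848
R(actuator driver) = exp(−0.00277 × 100) = 0.758054
R(rate gyro) = exp(−0.000899 × 100) = 0.914023
Series (autopilot servo and attitude reference unit): 0.761093 × 0.859848 = 0.654424
Series (actuator driver and rate gyro): 0.758054 × 0.914023 = 0.692879
Parallel ([0.654424] and [0.692879]): 1 − (1 − 0.654424)(1 − 0.692879) = 0.8939

0.8939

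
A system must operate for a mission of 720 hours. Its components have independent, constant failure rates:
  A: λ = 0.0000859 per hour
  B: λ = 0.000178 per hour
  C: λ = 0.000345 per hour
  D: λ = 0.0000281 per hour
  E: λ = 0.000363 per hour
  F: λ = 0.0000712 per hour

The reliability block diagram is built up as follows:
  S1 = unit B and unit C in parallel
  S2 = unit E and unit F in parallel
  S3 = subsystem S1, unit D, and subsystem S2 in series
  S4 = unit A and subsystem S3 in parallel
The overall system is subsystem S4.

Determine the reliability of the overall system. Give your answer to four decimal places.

R(A) = exp(−0.0000859 × 720) = 0.940026
R(B) = exp(−0.000178 × 720) = 0.879713
R(C) = exp(−0.000345 × 720) = 0.780048
R(D) = exp(−0.0000281 × 720) = 0.979971
R(E) = exp(−0.000363 × 720) = 0.770004
R(F) = exp(−0.0000712 × 720) = 0.950028
Parallel (B and C): 1 − (1 − 0.879713)(1 − 0.780048) = 0.973543
Parallel (E and F): 1 − (1 − 0.770004)(1 − 0.950028) = 0.988507
Series ([0.973543], D, and [0.988507]): 0.973543 × 0.979971 × 0.988507 = 0.943079
Parallel (A and [0.943079]): 1 − (1 − 0.940026)(1 − 0.943079) = 0.9966

0.9966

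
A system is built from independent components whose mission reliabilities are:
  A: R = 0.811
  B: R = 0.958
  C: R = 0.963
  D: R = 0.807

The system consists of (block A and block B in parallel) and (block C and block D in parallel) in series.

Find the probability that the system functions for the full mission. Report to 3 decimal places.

0.985

Parallel (A and B): 1 − (1 − 0.81100)(1 − 0.95800) = 0.99206
Parallel (C and D): 1 − (1 − 0.96300)(1 − 0.80700) = 0.99286
Series ([0.99206] and [0.99286]): 0.99206 × 0.99286 = 0.985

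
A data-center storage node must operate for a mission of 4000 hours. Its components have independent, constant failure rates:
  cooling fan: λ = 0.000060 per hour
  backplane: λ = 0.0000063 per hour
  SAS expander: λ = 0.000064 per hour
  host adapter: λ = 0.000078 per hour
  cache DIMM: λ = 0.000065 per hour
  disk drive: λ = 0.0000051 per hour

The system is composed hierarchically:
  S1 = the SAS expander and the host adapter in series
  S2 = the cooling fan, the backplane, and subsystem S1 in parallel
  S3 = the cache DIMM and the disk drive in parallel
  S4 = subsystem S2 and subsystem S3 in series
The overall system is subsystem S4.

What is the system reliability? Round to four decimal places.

R(cooling fan) = exp(−0.000060 × 4000) = 0.786628
R(backplane) = exp(−0.0000063 × 4000) = 0.975115
R(SAS expander) = exp(−0.000064 × 4000) = 0.774142
R(host adapter) = exp(−0.000078 × 4000) = 0.731982
R(cache DIMM) = exp(−0.000065 × 4000) = 0.771052
R(disk drive) = exp(−0.0000051 × 4000) = 0.979807
Series (SAS expander and host adapter): 0.774142 × 0.731982 = 0.566658
Parallel (cooling fan, backplane, and [0.566658]): 1 − (1 − 0.786628)(1 − 0.975115)(1 − 0.566658) = 0.997699
Parallel (cache DIMM and disk drive): 1 − (1 − 0.771052)(1 − 0.979807) = 0.995377
Series ([0.997699] and [0.995377]): 0.997699 × 0.995377 = 0.9931

0.9931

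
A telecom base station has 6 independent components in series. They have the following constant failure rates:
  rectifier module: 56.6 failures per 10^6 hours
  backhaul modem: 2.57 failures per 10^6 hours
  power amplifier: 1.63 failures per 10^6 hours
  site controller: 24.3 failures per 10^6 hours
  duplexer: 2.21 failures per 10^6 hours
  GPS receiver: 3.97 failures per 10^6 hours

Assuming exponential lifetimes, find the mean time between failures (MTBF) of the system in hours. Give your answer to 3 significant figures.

11000

Series of exponential components: λ_sys = Σ λ_i
λ_sys = 0.0000566 + 0.00000257 + 0.00000163 + 0.0000243 + 0.00000221 + 0.00000397 = 9.1280e-05 /h
MTBF = 1 / λ_sys = 11000 h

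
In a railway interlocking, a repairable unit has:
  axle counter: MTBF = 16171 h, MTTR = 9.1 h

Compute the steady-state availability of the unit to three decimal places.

0.999

A(axle counter) = MTBF/(MTBF+MTTR) = 16171/(16171+9.1) = 0.999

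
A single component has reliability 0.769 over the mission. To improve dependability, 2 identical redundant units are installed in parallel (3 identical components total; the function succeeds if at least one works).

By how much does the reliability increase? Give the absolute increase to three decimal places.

R_before = 0.769
R_after = 1 − (1 − 0.769)^3 = 0.988
ΔR = 0.988 − 0.769 = 0.219

0.219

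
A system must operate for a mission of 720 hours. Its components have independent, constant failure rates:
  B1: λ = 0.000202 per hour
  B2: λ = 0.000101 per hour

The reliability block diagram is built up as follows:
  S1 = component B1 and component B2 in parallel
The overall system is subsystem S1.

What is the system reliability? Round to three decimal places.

R(B1) = exp(−0.000202 × 720) = 0.86464
R(B2) = exp(−0.000101 × 720) = 0.92986
Parallel (B1 and B2): 1 − (1 − 0.86464)(1 − 0.92986) = 0.991

0.991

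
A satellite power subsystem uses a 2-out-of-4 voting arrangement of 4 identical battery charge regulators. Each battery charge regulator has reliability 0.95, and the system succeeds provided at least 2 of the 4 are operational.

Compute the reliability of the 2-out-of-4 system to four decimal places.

R = Σ_{i=2}^{4} C(4,i) p^i (1−p)^{4−i} with p = 0.95
C(4,2)·0.95^2·0.05^2 = 0.013538
C(4,3)·0.95^3·0.05^1 = 0.171475
C(4,4)·0.95^4·0.05^0 = 0.814506
Sum = 0.9995

0.9995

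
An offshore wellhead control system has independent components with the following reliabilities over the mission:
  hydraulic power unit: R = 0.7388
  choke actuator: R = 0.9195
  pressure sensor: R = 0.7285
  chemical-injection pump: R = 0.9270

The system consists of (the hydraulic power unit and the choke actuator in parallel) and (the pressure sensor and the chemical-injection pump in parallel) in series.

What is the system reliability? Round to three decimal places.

0.960

Parallel (hydraulic power unit and choke actuator): 1 − (1 − 0.73880)(1 − 0.91950) = 0.97897
Parallel (pressure sensor and chemical-injection pump): 1 − (1 − 0.72850)(1 − 0.92700) = 0.98018
Series ([0.97897] and [0.98018]): 0.97897 × 0.98018 = 0.960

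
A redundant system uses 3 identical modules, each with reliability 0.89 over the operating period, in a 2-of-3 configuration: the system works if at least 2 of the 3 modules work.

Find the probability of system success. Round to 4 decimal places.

0.9664

R = Σ_{i=2}^{3} C(3,i) p^i (1−p)^{3−i} with p = 0.89
C(3,2)·0.89^2·0.11^1 = 0.261393
C(3,3)·0.89^3·0.11^0 = 0.704969
Sum = 0.9664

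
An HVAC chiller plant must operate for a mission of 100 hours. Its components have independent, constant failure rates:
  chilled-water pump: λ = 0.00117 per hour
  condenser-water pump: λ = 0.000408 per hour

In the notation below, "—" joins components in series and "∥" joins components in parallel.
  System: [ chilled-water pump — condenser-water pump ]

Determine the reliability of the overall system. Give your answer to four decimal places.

0.8540

R(chilled-water pump) = exp(−0.00117 × 100) = 0.889585
R(condenser-water pump) = exp(−0.000408 × 100) = 0.960021
Series (chilled-water pump and condenser-water pump): 0.889585 × 0.960021 = 0.8540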